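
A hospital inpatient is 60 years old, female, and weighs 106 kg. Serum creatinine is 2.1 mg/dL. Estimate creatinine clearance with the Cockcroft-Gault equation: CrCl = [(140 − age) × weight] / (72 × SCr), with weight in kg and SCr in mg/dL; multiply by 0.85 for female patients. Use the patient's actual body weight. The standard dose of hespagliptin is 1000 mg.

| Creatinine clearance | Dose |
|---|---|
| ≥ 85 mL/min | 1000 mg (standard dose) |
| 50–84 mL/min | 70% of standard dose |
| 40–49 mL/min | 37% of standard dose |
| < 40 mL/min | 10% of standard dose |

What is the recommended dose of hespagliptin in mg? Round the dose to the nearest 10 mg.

CrCl = (140 − 60) × 106 / (72 × 2.1) × 0.85 = 8480.0 / 151.20 × 0.85 ≈ 47.7 mL/min
CrCl ≈ 48 mL/min → bracket 40–49 mL/min.
37% of 1000 mg = 370 mg

370 mg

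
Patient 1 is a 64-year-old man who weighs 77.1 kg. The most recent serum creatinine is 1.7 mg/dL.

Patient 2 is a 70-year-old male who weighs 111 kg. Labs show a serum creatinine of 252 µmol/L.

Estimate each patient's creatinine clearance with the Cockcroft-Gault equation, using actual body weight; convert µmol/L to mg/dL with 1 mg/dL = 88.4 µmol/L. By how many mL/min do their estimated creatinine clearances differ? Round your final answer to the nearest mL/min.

Patient 1: CrCl = (140 − 64) × 77.1 / (72 × 1.7) = 5859.6 / 122.40 ≈ 47.9 mL/min
Patient 2: SCr = 252 / 88.4 = 2.851 mg/dL
Patient 2: CrCl = (140 − 70) × 111 / (72 × 2.851) = 7770.0 / 205.27 ≈ 37.9 mL/min
|47.9 − 37.9| = 10.0 mL/min

10 mL/min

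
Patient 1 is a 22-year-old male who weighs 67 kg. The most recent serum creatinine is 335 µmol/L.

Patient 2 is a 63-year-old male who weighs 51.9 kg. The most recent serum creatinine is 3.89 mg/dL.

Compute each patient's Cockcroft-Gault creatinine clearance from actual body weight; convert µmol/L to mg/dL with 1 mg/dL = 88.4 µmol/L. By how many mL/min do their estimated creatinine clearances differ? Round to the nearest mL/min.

15 mL/min

Patient 1: SCr = 335 / 88.4 = 3.79 mg/dL
Patient 1: CrCl = (140 − 22) × 67 / (72 × 3.79) = 7906.0 / 272.88 ≈ 29.0 mL/min
Patient 2: CrCl = (140 − 63) × 51.9 / (72 × 3.89) = 3996.3 / 280.08 ≈ 14.3 mL/min
|29.0 − 14.3| = 14.7 mL/min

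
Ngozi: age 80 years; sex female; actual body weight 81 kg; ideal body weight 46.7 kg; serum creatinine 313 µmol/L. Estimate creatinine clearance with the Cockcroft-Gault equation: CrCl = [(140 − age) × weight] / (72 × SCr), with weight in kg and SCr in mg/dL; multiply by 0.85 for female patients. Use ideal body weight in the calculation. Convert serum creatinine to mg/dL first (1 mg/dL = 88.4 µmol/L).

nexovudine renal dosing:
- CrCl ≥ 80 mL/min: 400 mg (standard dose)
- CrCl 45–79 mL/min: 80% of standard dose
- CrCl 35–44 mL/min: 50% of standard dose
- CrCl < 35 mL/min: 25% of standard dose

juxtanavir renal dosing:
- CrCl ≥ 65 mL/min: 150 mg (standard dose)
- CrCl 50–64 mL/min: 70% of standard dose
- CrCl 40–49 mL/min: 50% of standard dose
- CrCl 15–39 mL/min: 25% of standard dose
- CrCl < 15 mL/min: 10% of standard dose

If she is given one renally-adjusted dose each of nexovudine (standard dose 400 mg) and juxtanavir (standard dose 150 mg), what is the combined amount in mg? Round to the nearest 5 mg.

115 mg

SCr = 313 / 88.4 = 3.541 mg/dL
CrCl = (140 − 80) × 46.7 / (72 × 3.541) × 0.85 = 2802.0 / 254.95 × 0.85 ≈ 9.3 mL/min
CrCl ≈ 9 mL/min.
nexovudine: < 35 mL/min → 25% of 400 mg = 100 mg.
juxtanavir: < 15 mL/min → 10% of 150 mg = 15 mg.
Total = 100 + 15 = 115 mg.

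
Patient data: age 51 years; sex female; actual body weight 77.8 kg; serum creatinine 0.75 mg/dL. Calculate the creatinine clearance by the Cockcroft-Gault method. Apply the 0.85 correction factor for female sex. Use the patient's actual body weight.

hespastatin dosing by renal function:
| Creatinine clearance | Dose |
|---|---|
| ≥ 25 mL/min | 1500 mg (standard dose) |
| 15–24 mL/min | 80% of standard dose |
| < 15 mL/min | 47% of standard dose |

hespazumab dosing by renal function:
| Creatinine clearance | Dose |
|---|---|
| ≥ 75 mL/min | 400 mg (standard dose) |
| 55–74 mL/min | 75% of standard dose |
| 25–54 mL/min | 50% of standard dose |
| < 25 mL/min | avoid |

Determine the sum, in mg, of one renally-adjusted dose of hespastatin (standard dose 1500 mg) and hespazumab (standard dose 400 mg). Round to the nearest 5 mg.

CrCl = (140 − 51) × 77.8 / (72 × 0.75) × 0.85 = 6924.2 / 54.00 × 0.85 ≈ 109.0 mL/min
CrCl ≈ 109 mL/min.
hespastatin: ≥ 25 mL/min → 100% of 1500 mg = 1500 mg.
hespazumab: ≥ 75 mL/min → 100% of 400 mg = 400 mg.
Total = 1500 + 400 = 1900 mg.

1900 mg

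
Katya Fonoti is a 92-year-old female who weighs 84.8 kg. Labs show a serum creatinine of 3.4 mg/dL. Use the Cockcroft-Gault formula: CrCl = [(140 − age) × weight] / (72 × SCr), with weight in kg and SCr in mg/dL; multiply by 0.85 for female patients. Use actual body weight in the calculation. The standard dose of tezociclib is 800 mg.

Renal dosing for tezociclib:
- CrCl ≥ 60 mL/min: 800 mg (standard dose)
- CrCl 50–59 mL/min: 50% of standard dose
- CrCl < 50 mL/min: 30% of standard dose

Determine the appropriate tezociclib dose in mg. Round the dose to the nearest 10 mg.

240 mg

CrCl = (140 − 92) × 84.8 / (72 × 3.4) × 0.85 = 4070.4 / 244.80 × 0.85 ≈ 14.1 mL/min
CrCl ≈ 14 mL/min → bracket < 50 mL/min.
30% of 800 mg = 240 mg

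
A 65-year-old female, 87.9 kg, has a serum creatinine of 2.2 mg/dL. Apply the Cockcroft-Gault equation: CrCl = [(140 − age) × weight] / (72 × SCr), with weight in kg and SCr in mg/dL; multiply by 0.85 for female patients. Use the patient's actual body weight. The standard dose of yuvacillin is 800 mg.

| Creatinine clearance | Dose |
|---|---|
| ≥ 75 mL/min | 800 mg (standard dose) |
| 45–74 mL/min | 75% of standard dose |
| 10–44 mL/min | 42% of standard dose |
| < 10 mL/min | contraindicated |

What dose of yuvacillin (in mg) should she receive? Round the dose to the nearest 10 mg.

CrCl = (140 − 65) × 87.9 / (72 × 2.2) × 0.85 = 6592.5 / 158.40 × 0.85 ≈ 35.4 mL/min
CrCl ≈ 35 mL/min → bracket 10–44 mL/min.
42% of 800 mg = 336 mg → 340 mg

340 mg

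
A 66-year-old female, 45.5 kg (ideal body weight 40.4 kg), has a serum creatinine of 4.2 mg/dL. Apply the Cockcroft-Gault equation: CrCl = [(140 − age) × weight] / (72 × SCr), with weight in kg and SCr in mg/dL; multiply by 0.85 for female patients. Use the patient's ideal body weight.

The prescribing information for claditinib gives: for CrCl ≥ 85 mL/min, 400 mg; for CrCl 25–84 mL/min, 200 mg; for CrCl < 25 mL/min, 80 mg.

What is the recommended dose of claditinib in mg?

80 mg

CrCl = (140 − 66) × 40.4 / (72 × 4.2) × 0.85 = 2989.6 / 302.40 × 0.85 ≈ 8.4 mL/min
CrCl ≈ 8 mL/min → bracket < 25 mL/min.
Dose for this bracket: 80 mg.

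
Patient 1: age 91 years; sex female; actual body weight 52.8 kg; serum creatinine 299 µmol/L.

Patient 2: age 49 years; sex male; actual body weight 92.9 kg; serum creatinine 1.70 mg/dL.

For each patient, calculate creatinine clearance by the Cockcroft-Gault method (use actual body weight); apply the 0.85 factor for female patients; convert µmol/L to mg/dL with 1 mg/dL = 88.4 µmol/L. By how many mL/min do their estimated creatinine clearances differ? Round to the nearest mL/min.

Patient 1: SCr = 299 / 88.4 = 3.382 mg/dL
Patient 1: CrCl = (140 − 91) × 52.8 / (72 × 3.382) × 0.85 = 2587.2 / 243.50 × 0.85 ≈ 9.0 mL/min
Patient 2: CrCl = (140 − 49) × 92.9 / (72 × 1.7) = 8453.9 / 122.40 ≈ 69.1 mL/min
|9.0 − 69.1| = 60.1 mL/min

60 mL/min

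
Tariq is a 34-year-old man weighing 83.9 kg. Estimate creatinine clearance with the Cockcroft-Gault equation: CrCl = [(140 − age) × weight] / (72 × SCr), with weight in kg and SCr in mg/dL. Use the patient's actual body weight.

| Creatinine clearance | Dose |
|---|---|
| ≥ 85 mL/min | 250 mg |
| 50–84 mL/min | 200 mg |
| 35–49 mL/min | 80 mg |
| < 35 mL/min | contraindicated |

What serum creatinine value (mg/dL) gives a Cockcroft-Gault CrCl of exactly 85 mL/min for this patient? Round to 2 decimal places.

Standard dose requires CrCl ≥ 85 mL/min.
Set (140 − 34) × 83.9 / (72 × SCr) = 85
SCr = (140 − 34) × 83.9 / (72 × 85) = 1.453 mg/dL

1.45 mg/dL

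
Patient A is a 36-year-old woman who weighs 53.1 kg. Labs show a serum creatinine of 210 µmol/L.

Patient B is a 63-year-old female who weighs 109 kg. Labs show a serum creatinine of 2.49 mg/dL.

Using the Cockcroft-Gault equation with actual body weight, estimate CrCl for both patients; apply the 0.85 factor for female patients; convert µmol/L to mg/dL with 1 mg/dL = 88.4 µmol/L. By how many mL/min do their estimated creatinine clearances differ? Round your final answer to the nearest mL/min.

Patient A: SCr = 210 / 88.4 = 2.376 mg/dL
Patient A: CrCl = (140 − 36) × 53.1 / (72 × 2.376) × 0.85 = 5522.4 / 171.07 × 0.85 ≈ 27.4 mL/min
Patient B: CrCl = (140 − 63) × 109 / (72 × 2.49) × 0.85 = 8393.0 / 179.28 × 0.85 ≈ 39.8 mL/min
|27.4 − 39.8| = 12.4 mL/min

12 mL/min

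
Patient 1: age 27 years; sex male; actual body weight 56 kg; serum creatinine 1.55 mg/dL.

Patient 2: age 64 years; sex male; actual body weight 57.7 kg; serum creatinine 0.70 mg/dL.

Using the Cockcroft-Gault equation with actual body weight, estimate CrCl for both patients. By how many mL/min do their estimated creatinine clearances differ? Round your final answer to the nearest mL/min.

Patient 1: CrCl = (140 − 27) × 56 / (72 × 1.55) = 6328.0 / 111.60 ≈ 56.7 mL/min
Patient 2: CrCl = (140 − 64) × 57.7 / (72 × 0.7) = 4385.2 / 50.40 ≈ 87.0 mL/min
|56.7 − 87.0| = 30.3 mL/min

30 mL/min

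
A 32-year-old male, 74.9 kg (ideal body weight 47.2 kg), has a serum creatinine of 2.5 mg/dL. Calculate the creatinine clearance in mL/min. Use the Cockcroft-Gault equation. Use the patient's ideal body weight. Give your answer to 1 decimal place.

28.3 mL/min

CrCl = (140 − 32) × 47.2 / (72 × 2.5) = 5097.6 / 180.00 ≈ 28.3 mL/min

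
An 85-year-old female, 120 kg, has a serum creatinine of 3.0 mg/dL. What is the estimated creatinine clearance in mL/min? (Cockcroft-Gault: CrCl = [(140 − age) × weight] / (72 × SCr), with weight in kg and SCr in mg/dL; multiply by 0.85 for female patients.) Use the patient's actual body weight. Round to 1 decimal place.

CrCl = (140 − 85) × 120 / (72 × 3) × 0.85 = 6600.0 / 216.00 × 0.85 ≈ 26.0 mL/min

26.0 mL/min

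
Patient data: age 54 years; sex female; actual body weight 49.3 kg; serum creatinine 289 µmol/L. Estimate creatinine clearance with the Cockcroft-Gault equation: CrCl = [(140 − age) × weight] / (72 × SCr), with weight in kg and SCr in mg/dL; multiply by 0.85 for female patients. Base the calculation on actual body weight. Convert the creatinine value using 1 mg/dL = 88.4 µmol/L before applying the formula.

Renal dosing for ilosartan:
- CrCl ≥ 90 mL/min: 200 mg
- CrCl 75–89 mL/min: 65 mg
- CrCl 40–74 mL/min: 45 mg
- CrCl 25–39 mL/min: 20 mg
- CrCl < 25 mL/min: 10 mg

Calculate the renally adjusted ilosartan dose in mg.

SCr = 289 / 88.4 = 3.269 mg/dL
CrCl = (140 − 54) × 49.3 / (72 × 3.269) × 0.85 = 4239.8 / 235.37 × 0.85 ≈ 15.3 mL/min
CrCl ≈ 15 mL/min → bracket < 25 mL/min.
Dose for this bracket: 10 mg.

10 mg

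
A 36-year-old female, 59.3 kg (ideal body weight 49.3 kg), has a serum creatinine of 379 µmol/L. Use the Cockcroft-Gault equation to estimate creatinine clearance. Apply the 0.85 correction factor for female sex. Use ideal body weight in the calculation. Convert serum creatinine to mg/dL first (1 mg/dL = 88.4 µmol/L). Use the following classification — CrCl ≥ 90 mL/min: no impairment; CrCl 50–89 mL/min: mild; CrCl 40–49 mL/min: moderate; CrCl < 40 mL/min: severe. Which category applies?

severe

SCr = 379 / 88.4 = 4.287 mg/dL
CrCl = (140 − 36) × 49.3 / (72 × 4.287) × 0.85 = 5127.2 / 308.66 × 0.85 ≈ 14.1 mL/min
14 mL/min falls in the 'severe' range.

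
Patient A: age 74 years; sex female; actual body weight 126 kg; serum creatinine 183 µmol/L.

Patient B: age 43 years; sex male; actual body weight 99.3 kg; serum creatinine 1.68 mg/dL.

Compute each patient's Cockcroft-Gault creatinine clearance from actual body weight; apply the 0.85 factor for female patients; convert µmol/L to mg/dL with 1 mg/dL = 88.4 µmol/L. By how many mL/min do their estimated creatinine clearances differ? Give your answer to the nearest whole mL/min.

Patient A: SCr = 183 / 88.4 = 2.07 mg/dL
Patient A: CrCl = (140 − 74) × 126 / (72 × 2.07) × 0.85 = 8316.0 / 149.04 × 0.85 ≈ 47.4 mL/min
Patient B: CrCl = (140 − 43) × 99.3 / (72 × 1.68) = 9632.1 / 120.96 ≈ 79.6 mL/min
|47.4 − 79.6| = 32.2 mL/min

32 mL/min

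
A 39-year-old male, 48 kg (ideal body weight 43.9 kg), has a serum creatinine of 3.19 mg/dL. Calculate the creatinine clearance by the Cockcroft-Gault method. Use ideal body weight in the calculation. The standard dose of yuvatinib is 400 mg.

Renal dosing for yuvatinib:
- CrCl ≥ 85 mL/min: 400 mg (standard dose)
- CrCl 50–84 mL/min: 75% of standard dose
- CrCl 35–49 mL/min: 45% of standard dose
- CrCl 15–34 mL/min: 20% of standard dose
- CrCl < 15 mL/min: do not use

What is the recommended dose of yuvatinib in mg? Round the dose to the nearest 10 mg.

CrCl = (140 − 39) × 43.9 / (72 × 3.19) = 4433.9 / 229.68 ≈ 19.3 mL/min
CrCl ≈ 19 mL/min → bracket 15–34 mL/min.
20% of 400 mg = 80 mg

80 mg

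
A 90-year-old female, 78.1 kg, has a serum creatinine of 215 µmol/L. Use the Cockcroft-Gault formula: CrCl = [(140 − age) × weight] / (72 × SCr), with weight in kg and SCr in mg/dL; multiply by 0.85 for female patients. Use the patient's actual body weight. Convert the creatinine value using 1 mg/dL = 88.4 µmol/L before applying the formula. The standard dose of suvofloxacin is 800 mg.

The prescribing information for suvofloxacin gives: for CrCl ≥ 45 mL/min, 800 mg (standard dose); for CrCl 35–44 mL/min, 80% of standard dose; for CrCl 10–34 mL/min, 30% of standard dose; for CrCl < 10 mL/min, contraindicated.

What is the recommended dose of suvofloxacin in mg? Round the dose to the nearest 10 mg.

SCr = 215 / 88.4 = 2.432 mg/dL
CrCl = (140 − 90) × 78.1 / (72 × 2.432) × 0.85 = 3905.0 / 175.10 × 0.85 ≈ 19.0 mL/min
CrCl ≈ 19 mL/min → bracket 10–34 mL/min.
30% of 800 mg = 240 mg

240 mg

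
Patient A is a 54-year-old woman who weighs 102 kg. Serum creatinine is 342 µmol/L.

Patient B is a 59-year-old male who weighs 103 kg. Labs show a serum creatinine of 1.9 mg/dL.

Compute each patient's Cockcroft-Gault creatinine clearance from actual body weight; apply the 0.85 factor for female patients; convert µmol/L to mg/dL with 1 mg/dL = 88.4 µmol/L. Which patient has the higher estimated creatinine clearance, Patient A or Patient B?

Patient B

Patient A: SCr = 342 / 88.4 = 3.869 mg/dL
Patient A: CrCl = (140 − 54) × 102 / (72 × 3.869) × 0.85 = 8772.0 / 278.57 × 0.85 ≈ 26.8 mL/min
Patient B: CrCl = (140 − 59) × 103 / (72 × 1.9) = 8343.0 / 136.80 ≈ 61.0 mL/min
26.8 vs 61.0 mL/min → Patient B is higher.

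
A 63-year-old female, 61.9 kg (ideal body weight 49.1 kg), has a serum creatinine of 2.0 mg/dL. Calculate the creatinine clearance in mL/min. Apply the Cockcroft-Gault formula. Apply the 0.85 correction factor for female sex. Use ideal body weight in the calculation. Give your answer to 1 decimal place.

CrCl = (140 − 63) × 49.1 / (72 × 2) × 0.85 = 3780.7 / 144.00 × 0.85 ≈ 22.3 mL/min

22.3 mL/min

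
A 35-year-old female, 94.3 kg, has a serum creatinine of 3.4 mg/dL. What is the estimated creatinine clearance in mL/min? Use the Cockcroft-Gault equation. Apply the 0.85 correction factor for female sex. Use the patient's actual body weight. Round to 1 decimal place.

34.4 mL/min

CrCl = (140 − 35) × 94.3 / (72 × 3.4) × 0.85 = 9901.5 / 244.80 × 0.85 ≈ 34.4 mL/min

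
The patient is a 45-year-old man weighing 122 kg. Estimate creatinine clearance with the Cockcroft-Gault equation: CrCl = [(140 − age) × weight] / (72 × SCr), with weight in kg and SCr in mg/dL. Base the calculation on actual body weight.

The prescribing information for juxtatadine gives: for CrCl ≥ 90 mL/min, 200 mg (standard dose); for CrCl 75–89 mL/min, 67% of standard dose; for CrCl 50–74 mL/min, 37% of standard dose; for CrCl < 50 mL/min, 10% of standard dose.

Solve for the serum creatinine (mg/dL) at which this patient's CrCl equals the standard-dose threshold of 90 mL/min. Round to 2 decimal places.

Standard dose requires CrCl ≥ 90 mL/min.
Set (140 − 45) × 122 / (72 × SCr) = 90
SCr = (140 − 45) × 122 / (72 × 90) = 1.789 mg/dL

1.79 mg/dL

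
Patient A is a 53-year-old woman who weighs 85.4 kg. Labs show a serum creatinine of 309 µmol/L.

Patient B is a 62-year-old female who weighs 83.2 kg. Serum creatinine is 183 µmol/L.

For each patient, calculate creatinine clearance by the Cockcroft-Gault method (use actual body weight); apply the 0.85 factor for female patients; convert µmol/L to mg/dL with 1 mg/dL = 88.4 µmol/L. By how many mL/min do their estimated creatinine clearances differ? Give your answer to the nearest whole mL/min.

Patient A: SCr = 309 / 88.4 = 3.495 mg/dL
Patient A: CrCl = (140 − 53) × 85.4 / (72 × 3.495) × 0.85 = 7429.8 / 251.64 × 0.85 ≈ 25.1 mL/min
Patient B: SCr = 183 / 88.4 = 2.07 mg/dL
Patient B: CrCl = (140 − 62) × 83.2 / (72 × 2.07) × 0.85 = 6489.6 / 149.04 × 0.85 ≈ 37.0 mL/min
|25.1 − 37.0| = 11.9 mL/min

12 mL/min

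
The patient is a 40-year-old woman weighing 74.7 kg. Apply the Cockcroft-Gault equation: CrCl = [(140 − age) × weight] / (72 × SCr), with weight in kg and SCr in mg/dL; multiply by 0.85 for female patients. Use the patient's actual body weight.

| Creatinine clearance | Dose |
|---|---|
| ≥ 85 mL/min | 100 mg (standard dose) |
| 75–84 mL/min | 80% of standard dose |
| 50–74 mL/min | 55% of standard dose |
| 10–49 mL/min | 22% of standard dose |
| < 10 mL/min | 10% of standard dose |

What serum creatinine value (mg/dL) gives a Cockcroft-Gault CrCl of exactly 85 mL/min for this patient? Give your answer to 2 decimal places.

1.04 mg/dL

Standard dose requires CrCl ≥ 85 mL/min.
Set (140 − 40) × 74.7 × 0.85 / (72 × SCr) = 85
SCr = (140 − 40) × 74.7 × 0.85 / (72 × 85) = 1.038 mg/dL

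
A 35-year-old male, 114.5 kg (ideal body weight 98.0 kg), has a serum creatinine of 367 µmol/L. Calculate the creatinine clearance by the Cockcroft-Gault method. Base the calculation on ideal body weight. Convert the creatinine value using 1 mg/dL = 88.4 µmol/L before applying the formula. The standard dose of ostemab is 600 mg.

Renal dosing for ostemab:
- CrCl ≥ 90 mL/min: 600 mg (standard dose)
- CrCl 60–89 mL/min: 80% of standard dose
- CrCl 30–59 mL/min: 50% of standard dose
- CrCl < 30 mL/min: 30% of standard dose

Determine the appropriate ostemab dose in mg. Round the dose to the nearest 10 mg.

SCr = 367 / 88.4 = 4.152 mg/dL
CrCl = (140 − 35) × 98 / (72 × 4.152) = 10290.0 / 298.94 ≈ 34.4 mL/min
CrCl ≈ 34 mL/min → bracket 30–59 mL/min.
50% of 600 mg = 300 mg

300 mg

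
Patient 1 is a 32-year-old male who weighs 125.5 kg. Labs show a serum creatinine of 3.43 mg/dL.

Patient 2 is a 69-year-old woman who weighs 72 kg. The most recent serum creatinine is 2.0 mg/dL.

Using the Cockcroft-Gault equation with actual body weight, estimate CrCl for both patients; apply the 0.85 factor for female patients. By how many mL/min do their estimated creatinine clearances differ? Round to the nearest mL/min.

Patient 1: CrCl = (140 − 32) × 125.5 / (72 × 3.43) = 13554.0 / 246.96 ≈ 54.9 mL/min
Patient 2: CrCl = (140 − 69) × 72 / (72 × 2) × 0.85 = 5112.0 / 144.00 × 0.85 ≈ 30.2 mL/min
|54.9 − 30.2| = 24.7 mL/min

25 mL/min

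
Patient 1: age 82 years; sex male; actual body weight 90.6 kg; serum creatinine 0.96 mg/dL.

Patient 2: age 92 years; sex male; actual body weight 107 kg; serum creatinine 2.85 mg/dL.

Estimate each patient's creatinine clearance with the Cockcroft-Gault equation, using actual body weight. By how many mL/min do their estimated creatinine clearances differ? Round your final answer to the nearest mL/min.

Patient 1: CrCl = (140 − 82) × 90.6 / (72 × 0.96) = 5254.8 / 69.12 ≈ 76.0 mL/min
Patient 2: CrCl = (140 − 92) × 107 / (72 × 2.85) = 5136.0 / 205.20 ≈ 25.0 mL/min
|76.0 − 25.0| = 51.0 mL/min

51 mL/min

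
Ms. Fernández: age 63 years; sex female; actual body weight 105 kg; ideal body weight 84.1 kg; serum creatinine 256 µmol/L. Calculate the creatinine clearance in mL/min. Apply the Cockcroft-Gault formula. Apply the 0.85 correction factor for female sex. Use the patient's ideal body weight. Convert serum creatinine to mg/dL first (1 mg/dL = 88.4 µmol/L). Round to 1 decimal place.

SCr = 256 / 88.4 = 2.896 mg/dL
CrCl = (140 − 63) × 84.1 / (72 × 2.896) × 0.85 = 6475.7 / 208.51 × 0.85 ≈ 26.4 mL/min

26.4 mL/min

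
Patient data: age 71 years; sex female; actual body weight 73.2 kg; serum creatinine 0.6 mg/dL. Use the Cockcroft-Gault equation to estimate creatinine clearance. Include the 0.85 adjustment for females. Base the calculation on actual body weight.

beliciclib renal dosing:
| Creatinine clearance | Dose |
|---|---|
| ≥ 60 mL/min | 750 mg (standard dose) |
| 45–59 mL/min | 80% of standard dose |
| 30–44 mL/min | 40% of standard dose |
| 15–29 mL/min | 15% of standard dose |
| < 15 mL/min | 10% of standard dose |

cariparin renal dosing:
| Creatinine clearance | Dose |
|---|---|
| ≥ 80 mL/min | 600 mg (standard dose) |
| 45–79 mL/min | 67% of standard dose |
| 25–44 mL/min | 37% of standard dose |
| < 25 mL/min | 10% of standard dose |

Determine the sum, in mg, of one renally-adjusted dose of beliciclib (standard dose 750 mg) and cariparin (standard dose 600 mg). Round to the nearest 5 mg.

1350 mg

CrCl = (140 − 71) × 73.2 / (72 × 0.6) × 0.85 = 5050.8 / 43.20 × 0.85 ≈ 99.4 mL/min
CrCl ≈ 99 mL/min.
beliciclib: ≥ 60 mL/min → 100% of 750 mg = 750 mg.
cariparin: ≥ 80 mL/min → 100% of 600 mg = 600 mg.
Total = 750 + 600 = 1350 mg.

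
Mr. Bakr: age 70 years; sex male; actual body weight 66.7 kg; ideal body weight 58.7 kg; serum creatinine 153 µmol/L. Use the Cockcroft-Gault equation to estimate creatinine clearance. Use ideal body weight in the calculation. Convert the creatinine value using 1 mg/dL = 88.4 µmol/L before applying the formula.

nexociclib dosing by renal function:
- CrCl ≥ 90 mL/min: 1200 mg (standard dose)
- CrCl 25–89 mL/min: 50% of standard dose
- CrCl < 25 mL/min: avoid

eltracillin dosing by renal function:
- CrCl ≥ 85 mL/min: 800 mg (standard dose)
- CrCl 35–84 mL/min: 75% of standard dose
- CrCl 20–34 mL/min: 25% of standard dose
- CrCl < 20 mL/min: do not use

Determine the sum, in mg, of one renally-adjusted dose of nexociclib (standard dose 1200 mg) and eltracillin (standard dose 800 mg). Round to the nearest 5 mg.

SCr = 153 / 88.4 = 1.731 mg/dL
CrCl = (140 − 70) × 58.7 / (72 × 1.731) = 4109.0 / 124.63 ≈ 33.0 mL/min
CrCl ≈ 33 mL/min.
nexociclib: 25–89 mL/min → 50% of 1200 mg = 600 mg.
eltracillin: 20–34 mL/min → 25% of 800 mg = 200 mg.
Total = 600 + 200 = 800 mg.

800 mg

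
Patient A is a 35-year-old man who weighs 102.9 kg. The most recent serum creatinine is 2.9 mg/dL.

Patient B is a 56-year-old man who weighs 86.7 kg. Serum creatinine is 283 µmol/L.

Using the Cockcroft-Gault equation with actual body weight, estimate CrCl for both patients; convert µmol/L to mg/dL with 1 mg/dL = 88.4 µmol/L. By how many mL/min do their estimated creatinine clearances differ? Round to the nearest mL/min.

20 mL/min

Patient A: CrCl = (140 − 35) × 102.9 / (72 × 2.9) = 10804.5 / 208.80 ≈ 51.7 mL/min
Patient B: SCr = 283 / 88.4 = 3.201 mg/dL
Patient B: CrCl = (140 − 56) × 86.7 / (72 × 3.201) = 7282.8 / 230.47 ≈ 31.6 mL/min
|51.7 − 31.6| = 20.1 mL/min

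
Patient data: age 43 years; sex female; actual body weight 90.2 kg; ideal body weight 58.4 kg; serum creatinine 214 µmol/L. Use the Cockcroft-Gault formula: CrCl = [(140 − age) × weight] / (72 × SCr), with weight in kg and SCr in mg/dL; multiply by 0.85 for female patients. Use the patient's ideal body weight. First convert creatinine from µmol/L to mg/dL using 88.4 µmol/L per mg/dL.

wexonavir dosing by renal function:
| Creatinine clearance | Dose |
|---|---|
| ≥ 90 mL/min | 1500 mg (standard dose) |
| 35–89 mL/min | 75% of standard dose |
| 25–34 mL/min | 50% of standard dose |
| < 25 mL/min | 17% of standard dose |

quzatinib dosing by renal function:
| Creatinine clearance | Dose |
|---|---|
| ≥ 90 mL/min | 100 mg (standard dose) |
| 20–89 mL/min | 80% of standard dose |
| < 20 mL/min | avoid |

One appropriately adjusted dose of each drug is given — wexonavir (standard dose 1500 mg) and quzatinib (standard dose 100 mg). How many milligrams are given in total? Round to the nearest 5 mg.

830 mg

SCr = 214 / 88.4 = 2.421 mg/dL
CrCl = (140 − 43) × 58.4 / (72 × 2.421) × 0.85 = 5664.8 / 174.31 × 0.85 ≈ 27.6 mL/min
CrCl ≈ 28 mL/min.
wexonavir: 25–34 mL/min → 50% of 1500 mg = 750 mg.
quzatinib: 20–89 mL/min → 80% of 100 mg = 80 mg.
Total = 750 + 80 = 830 mg.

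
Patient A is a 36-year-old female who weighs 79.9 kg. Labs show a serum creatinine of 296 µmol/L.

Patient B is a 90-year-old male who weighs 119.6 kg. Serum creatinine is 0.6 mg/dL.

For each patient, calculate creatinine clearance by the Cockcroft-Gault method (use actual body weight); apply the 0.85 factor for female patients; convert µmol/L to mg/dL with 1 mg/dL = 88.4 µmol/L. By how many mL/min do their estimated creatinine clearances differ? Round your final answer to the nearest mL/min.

109 mL/min

Patient A: SCr = 296 / 88.4 = 3.348 mg/dL
Patient A: CrCl = (140 − 36) × 79.9 / (72 × 3.348) × 0.85 = 8309.6 / 241.06 × 0.85 ≈ 29.3 mL/min
Patient B: CrCl = (140 − 90) × 119.6 / (72 × 0.6) = 5980.0 / 43.20 ≈ 138.4 mL/min
|29.3 − 138.4| = 109.1 mL/min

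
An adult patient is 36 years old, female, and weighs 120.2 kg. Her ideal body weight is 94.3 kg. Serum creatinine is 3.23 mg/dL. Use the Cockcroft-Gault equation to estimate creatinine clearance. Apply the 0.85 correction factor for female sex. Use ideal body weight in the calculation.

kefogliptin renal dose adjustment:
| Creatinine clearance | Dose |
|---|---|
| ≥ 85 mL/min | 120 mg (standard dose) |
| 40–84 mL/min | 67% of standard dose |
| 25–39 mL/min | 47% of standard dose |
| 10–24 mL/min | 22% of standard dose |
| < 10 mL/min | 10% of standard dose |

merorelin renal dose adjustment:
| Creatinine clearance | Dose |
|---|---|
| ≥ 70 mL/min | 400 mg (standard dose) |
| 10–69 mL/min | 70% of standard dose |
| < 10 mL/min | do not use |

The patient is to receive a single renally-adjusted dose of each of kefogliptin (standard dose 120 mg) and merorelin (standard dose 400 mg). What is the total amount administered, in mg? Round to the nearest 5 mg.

335 mg

CrCl = (140 − 36) × 94.3 / (72 × 3.23) × 0.85 = 9807.2 / 232.56 × 0.85 ≈ 35.8 mL/min
CrCl ≈ 36 mL/min.
kefogliptin: 25–39 mL/min → 47% of 120 mg = 56.4 mg.
merorelin: 10–69 mL/min → 70% of 400 mg = 280 mg.
Total = 56.4 + 280 = 336.4 mg.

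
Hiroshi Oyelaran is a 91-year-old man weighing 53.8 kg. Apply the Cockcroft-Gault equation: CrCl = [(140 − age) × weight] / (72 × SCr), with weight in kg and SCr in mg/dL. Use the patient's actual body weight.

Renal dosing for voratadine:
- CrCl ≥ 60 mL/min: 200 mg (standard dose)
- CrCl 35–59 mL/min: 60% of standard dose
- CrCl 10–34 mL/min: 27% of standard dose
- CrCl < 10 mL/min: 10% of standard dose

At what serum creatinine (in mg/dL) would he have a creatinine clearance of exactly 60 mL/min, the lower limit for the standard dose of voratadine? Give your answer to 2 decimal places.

Standard dose requires CrCl ≥ 60 mL/min.
Set (140 − 91) × 53.8 / (72 × SCr) = 60
SCr = (140 − 91) × 53.8 / (72 × 60) = 0.610 mg/dL

0.61 mg/dL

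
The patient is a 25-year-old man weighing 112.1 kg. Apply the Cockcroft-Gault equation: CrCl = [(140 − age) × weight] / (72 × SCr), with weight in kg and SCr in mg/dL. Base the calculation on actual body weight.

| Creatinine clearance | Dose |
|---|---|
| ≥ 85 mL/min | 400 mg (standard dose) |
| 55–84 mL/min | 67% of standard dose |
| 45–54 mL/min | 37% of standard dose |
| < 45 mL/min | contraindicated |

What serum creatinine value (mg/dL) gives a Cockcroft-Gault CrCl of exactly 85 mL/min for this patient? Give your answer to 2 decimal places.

2.11 mg/dL

Standard dose requires CrCl ≥ 85 mL/min.
Set (140 − 25) × 112.1 / (72 × SCr) = 85
SCr = (140 − 25) × 112.1 / (72 × 85) = 2.106 mg/dL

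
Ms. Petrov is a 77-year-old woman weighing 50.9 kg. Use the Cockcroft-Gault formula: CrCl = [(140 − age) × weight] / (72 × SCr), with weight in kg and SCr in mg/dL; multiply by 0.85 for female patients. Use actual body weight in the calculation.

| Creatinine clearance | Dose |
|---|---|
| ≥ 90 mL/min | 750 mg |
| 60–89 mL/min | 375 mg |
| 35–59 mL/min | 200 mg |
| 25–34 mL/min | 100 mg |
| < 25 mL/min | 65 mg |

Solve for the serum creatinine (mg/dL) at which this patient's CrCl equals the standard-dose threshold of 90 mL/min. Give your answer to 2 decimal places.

Standard dose requires CrCl ≥ 90 mL/min.
Set (140 − 77) × 50.9 × 0.85 / (72 × SCr) = 90
SCr = (140 − 77) × 50.9 × 0.85 / (72 × 90) = 0.421 mg/dL

0.42 mg/dL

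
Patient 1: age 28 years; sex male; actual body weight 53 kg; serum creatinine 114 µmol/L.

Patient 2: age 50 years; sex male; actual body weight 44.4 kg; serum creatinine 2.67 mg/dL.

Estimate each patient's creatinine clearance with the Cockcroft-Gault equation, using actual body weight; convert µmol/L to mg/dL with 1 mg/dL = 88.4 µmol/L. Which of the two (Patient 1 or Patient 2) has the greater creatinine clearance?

Patient 1

Patient 1: SCr = 114 / 88.4 = 1.29 mg/dL
Patient 1: CrCl = (140 − 28) × 53 / (72 × 1.29) = 5936.0 / 92.88 ≈ 63.9 mL/min
Patient 2: CrCl = (140 − 50) × 44.4 / (72 × 2.67) = 3996.0 / 192.24 ≈ 20.8 mL/min
63.9 vs 20.8 mL/min → Patient 1 is higher.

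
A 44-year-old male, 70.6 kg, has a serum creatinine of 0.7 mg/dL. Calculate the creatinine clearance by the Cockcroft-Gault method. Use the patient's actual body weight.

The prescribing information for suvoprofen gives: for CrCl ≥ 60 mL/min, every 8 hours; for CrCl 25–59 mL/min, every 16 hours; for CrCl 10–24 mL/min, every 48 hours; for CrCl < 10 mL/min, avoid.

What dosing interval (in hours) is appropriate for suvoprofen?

every 8 hours

CrCl = (140 − 44) × 70.6 / (72 × 0.7) = 6777.6 / 50.40 ≈ 134.5 mL/min
CrCl ≈ 134 mL/min → bracket ≥ 60 mL/min → every 8 hours.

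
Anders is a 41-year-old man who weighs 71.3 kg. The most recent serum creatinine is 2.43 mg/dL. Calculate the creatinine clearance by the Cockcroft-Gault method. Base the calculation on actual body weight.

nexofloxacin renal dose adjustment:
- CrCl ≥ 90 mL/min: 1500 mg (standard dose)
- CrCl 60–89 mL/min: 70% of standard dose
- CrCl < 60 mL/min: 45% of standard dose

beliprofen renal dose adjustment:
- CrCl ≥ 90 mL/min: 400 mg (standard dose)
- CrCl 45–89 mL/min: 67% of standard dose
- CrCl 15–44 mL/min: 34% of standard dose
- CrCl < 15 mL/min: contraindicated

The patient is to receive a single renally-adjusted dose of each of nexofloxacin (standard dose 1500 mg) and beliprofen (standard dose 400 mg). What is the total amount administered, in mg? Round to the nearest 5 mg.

CrCl = (140 − 41) × 71.3 / (72 × 2.43) = 7058.7 / 174.96 ≈ 40.3 mL/min
CrCl ≈ 40 mL/min.
nexofloxacin: < 60 mL/min → 45% of 1500 mg = 675 mg.
beliprofen: 15–44 mL/min → 34% of 400 mg = 136 mg.
Total = 675 + 136 = 811 mg.

810 mg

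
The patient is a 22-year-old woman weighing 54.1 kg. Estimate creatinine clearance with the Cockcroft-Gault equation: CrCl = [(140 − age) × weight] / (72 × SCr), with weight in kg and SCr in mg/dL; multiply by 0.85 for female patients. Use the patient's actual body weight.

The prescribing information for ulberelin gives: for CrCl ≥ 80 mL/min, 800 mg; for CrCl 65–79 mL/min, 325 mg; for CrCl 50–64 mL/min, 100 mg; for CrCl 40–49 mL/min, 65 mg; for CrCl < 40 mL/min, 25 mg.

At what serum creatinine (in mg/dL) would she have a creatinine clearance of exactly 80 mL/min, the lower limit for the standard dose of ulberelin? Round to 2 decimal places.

Standard dose requires CrCl ≥ 80 mL/min.
Set (140 − 22) × 54.1 × 0.85 / (72 × SCr) = 80
SCr = (140 − 22) × 54.1 × 0.85 / (72 × 80) = 0.942 mg/dL

0.94 mg/dL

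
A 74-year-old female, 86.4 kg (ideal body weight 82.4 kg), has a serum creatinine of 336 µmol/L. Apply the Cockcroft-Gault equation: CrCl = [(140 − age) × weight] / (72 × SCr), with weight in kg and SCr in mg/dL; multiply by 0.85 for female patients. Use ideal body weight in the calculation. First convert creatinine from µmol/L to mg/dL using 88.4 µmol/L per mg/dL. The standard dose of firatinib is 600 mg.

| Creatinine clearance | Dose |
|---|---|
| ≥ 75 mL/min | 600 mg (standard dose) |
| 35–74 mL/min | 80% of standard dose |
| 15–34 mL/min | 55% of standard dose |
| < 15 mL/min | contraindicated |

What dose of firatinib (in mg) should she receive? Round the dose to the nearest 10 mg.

330 mg

SCr = 336 / 88.4 = 3.801 mg/dL
CrCl = (140 − 74) × 82.4 / (72 × 3.801) × 0.85 = 5438.4 / 273.67 × 0.85 ≈ 16.9 mL/min
CrCl ≈ 17 mL/min → bracket 15–34 mL/min.
55% of 600 mg = 330 mg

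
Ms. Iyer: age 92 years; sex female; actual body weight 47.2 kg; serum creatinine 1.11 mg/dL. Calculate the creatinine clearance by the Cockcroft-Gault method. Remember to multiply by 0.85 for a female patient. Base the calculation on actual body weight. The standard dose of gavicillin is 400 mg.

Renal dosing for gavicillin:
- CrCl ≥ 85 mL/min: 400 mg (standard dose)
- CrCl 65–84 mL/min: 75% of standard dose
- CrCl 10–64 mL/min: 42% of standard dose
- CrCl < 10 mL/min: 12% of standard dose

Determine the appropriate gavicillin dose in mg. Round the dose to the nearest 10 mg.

170 mg

CrCl = (140 − 92) × 47.2 / (72 × 1.11) × 0.85 = 2265.6 / 79.92 × 0.85 ≈ 24.1 mL/min
CrCl ≈ 24 mL/min → bracket 10–64 mL/min.
42% of 400 mg = 168 mg → 170 mg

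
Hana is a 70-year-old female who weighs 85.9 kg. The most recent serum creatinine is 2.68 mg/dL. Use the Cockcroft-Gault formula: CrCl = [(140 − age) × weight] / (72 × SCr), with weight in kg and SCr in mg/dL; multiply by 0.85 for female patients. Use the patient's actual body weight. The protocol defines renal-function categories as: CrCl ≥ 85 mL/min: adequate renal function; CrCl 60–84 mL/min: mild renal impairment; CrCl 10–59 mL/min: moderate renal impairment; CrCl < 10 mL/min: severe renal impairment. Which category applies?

CrCl = (140 − 70) × 85.9 / (72 × 2.68) × 0.85 = 6013.0 / 192.96 × 0.85 ≈ 26.5 mL/min
26 mL/min falls in the 'moderate renal impairment' range.

moderate renal impairment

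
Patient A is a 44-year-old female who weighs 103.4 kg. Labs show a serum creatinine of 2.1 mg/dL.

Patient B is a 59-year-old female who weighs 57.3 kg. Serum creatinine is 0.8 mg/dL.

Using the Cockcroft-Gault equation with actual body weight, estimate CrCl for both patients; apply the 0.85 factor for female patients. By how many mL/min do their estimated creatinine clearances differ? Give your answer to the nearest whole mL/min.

13 mL/min

Patient A: CrCl = (140 − 44) × 103.4 / (72 × 2.1) × 0.85 = 9926.4 / 151.20 × 0.85 ≈ 55.8 mL/min
Patient B: CrCl = (140 − 59) × 57.3 / (72 × 0.8) × 0.85 = 4641.3 / 57.60 × 0.85 ≈ 68.5 mL/min
|55.8 − 68.5| = 12.7 mL/min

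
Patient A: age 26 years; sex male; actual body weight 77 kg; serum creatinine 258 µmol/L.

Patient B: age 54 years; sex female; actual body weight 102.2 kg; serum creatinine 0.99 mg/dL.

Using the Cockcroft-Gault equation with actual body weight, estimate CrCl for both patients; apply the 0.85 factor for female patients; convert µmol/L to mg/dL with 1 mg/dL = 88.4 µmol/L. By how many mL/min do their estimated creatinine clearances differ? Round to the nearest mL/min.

Patient A: SCr = 258 / 88.4 = 2.919 mg/dL
Patient A: CrCl = (140 − 26) × 77 / (72 × 2.919) = 8778.0 / 210.17 ≈ 41.8 mL/min
Patient B: CrCl = (140 − 54) × 102.2 / (72 × 0.99) × 0.85 = 8789.2 / 71.28 × 0.85 ≈ 104.8 mL/min
|41.8 − 104.8| = 63.0 mL/min

63 mL/min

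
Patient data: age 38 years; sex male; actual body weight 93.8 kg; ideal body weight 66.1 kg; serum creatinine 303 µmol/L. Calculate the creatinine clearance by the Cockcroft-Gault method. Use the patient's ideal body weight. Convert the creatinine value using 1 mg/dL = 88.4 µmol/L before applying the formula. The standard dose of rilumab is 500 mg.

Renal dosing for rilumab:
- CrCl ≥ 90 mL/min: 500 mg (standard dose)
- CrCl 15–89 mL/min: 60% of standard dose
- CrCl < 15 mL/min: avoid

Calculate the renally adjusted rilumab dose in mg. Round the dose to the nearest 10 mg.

300 mg

SCr = 303 / 88.4 = 3.428 mg/dL
CrCl = (140 − 38) × 66.1 / (72 × 3.428) = 6742.2 / 246.82 ≈ 27.3 mL/min
CrCl ≈ 27 mL/min → bracket 15–89 mL/min.
60% of 500 mg = 300 mg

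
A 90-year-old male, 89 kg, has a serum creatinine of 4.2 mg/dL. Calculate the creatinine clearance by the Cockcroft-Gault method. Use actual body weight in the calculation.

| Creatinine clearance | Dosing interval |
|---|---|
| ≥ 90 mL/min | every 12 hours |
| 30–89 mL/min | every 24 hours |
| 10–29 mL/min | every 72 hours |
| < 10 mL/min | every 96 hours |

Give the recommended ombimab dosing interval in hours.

CrCl = (140 − 90) × 89 / (72 × 4.2) = 4450.0 / 302.40 ≈ 14.7 mL/min
CrCl ≈ 15 mL/min → bracket 10–29 mL/min → every 72 hours.

every 72 hours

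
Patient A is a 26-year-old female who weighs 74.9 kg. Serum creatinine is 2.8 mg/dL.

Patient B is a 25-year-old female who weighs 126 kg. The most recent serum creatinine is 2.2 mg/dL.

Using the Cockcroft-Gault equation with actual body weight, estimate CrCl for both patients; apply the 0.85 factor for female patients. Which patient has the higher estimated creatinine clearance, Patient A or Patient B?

Patient B

Patient A: CrCl = (140 − 26) × 74.9 / (72 × 2.8) × 0.85 = 8538.6 / 201.60 × 0.85 ≈ 36.0 mL/min
Patient B: CrCl = (140 − 25) × 126 / (72 × 2.2) × 0.85 = 14490.0 / 158.40 × 0.85 ≈ 77.8 mL/min
36.0 vs 77.8 mL/min → Patient B is higher.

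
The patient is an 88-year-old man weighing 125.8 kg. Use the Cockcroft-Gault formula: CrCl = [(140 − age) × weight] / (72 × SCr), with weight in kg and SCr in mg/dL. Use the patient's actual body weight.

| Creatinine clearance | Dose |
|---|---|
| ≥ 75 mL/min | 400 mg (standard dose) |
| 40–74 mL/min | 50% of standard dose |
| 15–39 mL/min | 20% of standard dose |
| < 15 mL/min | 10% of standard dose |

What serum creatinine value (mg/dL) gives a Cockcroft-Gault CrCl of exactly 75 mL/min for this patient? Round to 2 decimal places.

Standard dose requires CrCl ≥ 75 mL/min.
Set (140 − 88) × 125.8 / (72 × SCr) = 75
SCr = (140 − 88) × 125.8 / (72 × 75) = 1.211 mg/dL

1.21 mg/dL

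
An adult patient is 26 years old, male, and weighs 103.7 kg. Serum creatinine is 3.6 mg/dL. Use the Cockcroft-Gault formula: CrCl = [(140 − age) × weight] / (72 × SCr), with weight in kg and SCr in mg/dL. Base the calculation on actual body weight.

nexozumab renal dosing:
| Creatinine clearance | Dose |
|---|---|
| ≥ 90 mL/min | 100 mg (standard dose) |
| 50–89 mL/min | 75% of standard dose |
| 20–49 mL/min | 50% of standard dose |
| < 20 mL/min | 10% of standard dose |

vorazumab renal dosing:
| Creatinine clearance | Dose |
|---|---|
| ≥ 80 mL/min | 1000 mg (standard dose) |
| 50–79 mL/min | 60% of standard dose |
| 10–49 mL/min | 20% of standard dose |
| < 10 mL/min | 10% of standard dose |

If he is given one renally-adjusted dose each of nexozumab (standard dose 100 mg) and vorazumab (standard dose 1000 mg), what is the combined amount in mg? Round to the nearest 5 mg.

CrCl = (140 − 26) × 103.7 / (72 × 3.6) = 11821.8 / 259.20 ≈ 45.6 mL/min
CrCl ≈ 46 mL/min.
nexozumab: 20–49 mL/min → 50% of 100 mg = 50 mg.
vorazumab: 10–49 mL/min → 20% of 1000 mg = 200 mg.
Total = 50 + 200 = 250 mg.

250 mg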